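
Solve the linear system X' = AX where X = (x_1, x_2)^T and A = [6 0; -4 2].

Coefficient matrix A = [[6, 0], [-4, 2]].
Characteristic polynomial det(A - λI) = λ^2 - 8λ + 12 = 0.
Eigenvalues λ = 2, 6.
For λ=2: (A-λI) row 1 is [4, 0], so an eigenvector is (0, 1).
For λ=6: (A-λI) row 2 is [-4, -4], so an eigenvector is (1, -1).
General solution: K_1e^(2t)(0,1) + K_2e^(6t)(1,-1).

x_1(t) = K_2e^(6t), x_2(t) = K_1e^(2t) - K_2e^(6t)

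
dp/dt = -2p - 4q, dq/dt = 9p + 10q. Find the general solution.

Coefficient matrix A = [[-2, -4], [9, 10]].
Characteristic polynomial det(A - λI) = λ^2 - 8λ + 16 = 0.
Single eigenvalue λ = 4 with algebraic multiplicity 2.
Eigenvector v = (2,-3); generalized eigenvector w with (A-λI)w=v is (-1,1).
General solution: e^(4t)[c_1·v + c_2·(t·v + w)].

p(t) = 2c_1e^(4t) + 2c_2te^(4t) - c_2e^(4t), q(t) = -3c_1e^(4t) - 3c_2te^(4t) + c_2e^(4t)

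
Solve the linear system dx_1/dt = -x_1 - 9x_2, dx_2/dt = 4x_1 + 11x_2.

Coefficient matrix A = [[-1, -9], [4, 11]].
Characteristic polynomial det(A - λI) = λ^2 - 10λ + 25 = 0.
Single eigenvalue λ = 5 with algebraic multiplicity 2.
Eigenvector v = (-3,2); generalized eigenvector w with (A-λI)w=v is (-1,1).
General solution: e^(5t)[C_1·v + C_2·(t·v + w)].

x_1(t) = -3C_1e^(5t) - 3C_2te^(5t) - C_2e^(5t), x_2(t) = 2C_1e^(5t) + 2C_2te^(5t) + C_2e^(5t)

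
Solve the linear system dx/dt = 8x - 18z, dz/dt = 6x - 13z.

x(t) = -2K_1e^(-t) - 3K_2e^(-4t), z(t) = -K_1e^(-t) - 2K_2e^(-4t)

Coefficient matrix A = [[8, -18], [6, -13]].
Characteristic polynomial det(A - λI) = λ^2 + 5λ + 4 = 0.
Eigenvalues λ = -1, -4.
For λ=-1: (A-λI) row 1 is [9, -18], so an eigenvector is (-2, -1).
For λ=-4: (A-λI) row 1 is [12, -18], so an eigenvector is (-3, -2).
General solution: K_1e^(-t)(-2,-1) + K_2e^(-4t)(-3,-2).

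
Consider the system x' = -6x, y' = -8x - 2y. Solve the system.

Coefficient matrix A = [[-6, 0], [-8, -2]].
Characteristic polynomial det(A - λI) = λ^2 + 8λ + 12 = 0.
Eigenvalues λ = -2, -6.
For λ=-2: (A-λI) row 1 is [-4, 0], so an eigenvector is (0, 1).
For λ=-6: (A-λI) row 2 is [-8, 4], so an eigenvector is (-1, -2).
General solution: C_1e^(-2t)(0,1) + C_2e^(-6t)(-1,-2).

x(t) = -C_2e^(-6t), y(t) = C_1e^(-2t) - 2C_2e^(-6t)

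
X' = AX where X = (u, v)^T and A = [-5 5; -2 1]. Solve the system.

Coefficient matrix A = [[-5, 5], [-2, 1]].
Characteristic polynomial det(A - λI) = λ^2 + 4λ + 5 = 0.
Eigenvalues λ = -2 ± i (complex conjugate pair).
For λ=-2+i: an eigenvector is (2,1) - i(-1,-1) = (2 + i, 1 + i).
A real fundamental pair from Re and Im of e^((-2+i)t)v: X_1 = e^(-2t)(cos(t)·(2,1) + sin(t)·(-1,-1)), X_2 = e^(-2t)(sin(t)·(2,1) - cos(t)·(-1,-1)).
General solution: c_1X_1 + c_2X_2.

u(t) = -c_1e^(-2t)sin(t) + 2c_1e^(-2t)cos(t) + 2c_2e^(-2t)sin(t) + c_2e^(-2t)cos(t), v(t) = -c_1e^(-2t)sin(t) + c_1e^(-2t)cos(t) + c_2e^(-2t)sin(t) + c_2e^(-2t)cos(t)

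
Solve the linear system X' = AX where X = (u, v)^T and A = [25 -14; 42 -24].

Coefficient matrix A = [[25, -14], [42, -24]].
Characteristic polynomial det(A - λI) = λ^2 - λ - 12 = 0.
Eigenvalues λ = 4, -3.
For λ=4: (A-λI) row 1 is [21, -14], so an eigenvector is (-2, -3).
For λ=-3: (A-λI) row 1 is [28, -14], so an eigenvector is (-1, -2).
General solution: c_1e^(4t)(-2,-3) + c_2e^(-3t)(-1,-2).

u(t) = -2c_1e^(4t) - c_2e^(-3t), v(t) = -3c_1e^(4t) - 2c_2e^(-3t)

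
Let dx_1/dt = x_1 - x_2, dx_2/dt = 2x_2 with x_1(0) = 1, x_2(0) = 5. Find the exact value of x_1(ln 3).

-27

A = [[1,-1],[0,2]]; eigenvalues λ = 2, 1.
Eigenvectors: (1,-1) for λ=2, (-1,0) for λ=1.
From the initial condition, c_1 = -5, c_2 = -6.
x_1(ln 3) = (-5)(3^2)(1) + (-6)(3^1)(-1) = -27.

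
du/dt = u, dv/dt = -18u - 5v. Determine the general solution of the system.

u(t) = -C_1e^(t), v(t) = 3C_1e^(t) - C_2e^(-5t)

Coefficient matrix A = [[1, 0], [-18, -5]].
Characteristic polynomial det(A - λI) = λ^2 + 4λ - 5 = 0.
Eigenvalues λ = 1, -5.
For λ=1: (A-λI) row 2 is [-18, -6], so an eigenvector is (-1, 3).
For λ=-5: (A-λI) row 1 is [6, 0], so an eigenvector is (0, -1).
General solution: C_1e^(t)(-1,3) + C_2e^(-5t)(0,-1).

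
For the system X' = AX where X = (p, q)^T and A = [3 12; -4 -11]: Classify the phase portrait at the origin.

stable node

A = [[3,12],[-4,-11]]; det(A-λI) = λ^2 + 8λ + 15.
λ = -5, -3: both negative.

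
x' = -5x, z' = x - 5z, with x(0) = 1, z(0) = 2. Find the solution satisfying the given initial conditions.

Coefficient matrix A = [[-5, 0], [1, -5]].
Characteristic polynomial det(A - λI) = λ^2 + 10λ + 25 = 0.
Single eigenvalue λ = -5 with algebraic multiplicity 2.
Eigenvector v = (0,-1); generalized eigenvector w with (A-λI)w=v is (-1,1).
General solution: e^(-5t)[K_1·v + K_2·(t·v + w)].
Applying x(0)=1, z(0)=2 gives K_1=-3, K_2=-1.

x(t) = e^(-5t), z(t) = te^(-5t) + 2e^(-5t)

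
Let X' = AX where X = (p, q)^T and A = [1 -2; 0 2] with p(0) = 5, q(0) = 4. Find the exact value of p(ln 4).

A = [[1,-2],[0,2]]; eigenvalues λ = 2, 1.
Eigenvectors: (-2,1) for λ=2, (1,0) for λ=1.
From the initial condition, c_1 = 4, c_2 = 13.
p(ln 4) = (4)(4^2)(-2) + (13)(4^1)(1) = -76.

-76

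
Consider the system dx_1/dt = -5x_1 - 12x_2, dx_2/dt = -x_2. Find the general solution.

Coefficient matrix A = [[-5, -12], [0, -1]].
Characteristic polynomial det(A - λI) = λ^2 + 6λ + 5 = 0.
Eigenvalues λ = -5, -1.
For λ=-5: (A-λI) row 1 is [0, -12], so an eigenvector is (-1, 0).
For λ=-1: (A-λI) row 1 is [-4, -12], so an eigenvector is (-3, 1).
General solution: K_1e^(-5t)(-1,0) + K_2e^(-t)(-3,1).

x_1(t) = -K_1e^(-5t) - 3K_2e^(-t), x_2(t) = K_2e^(-t)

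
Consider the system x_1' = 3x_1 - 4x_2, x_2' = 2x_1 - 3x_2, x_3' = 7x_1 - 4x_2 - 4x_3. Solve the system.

Coefficient matrix A = [[3, -4, 0], [2, -3, 0], [7, -4, -4]].
det(A - λI) = 0 gives eigenvalues λ = -1, -4, 1.
For λ=-1: eigenvector (1,1,1).
For λ=-4: eigenvector (0,0,-1).
For λ=1: eigenvector (2,1,2).
General solution: K_1e^(-t)(1,1,1) + K_2e^(-4t)(0,0,-1) + K_3e^(t)(2,1,2).

x_1(t) = K_1e^(-t) + 2K_3e^(t), x_2(t) = K_1e^(-t) + K_3e^(t), x_3(t) = K_1e^(-t) - K_2e^(-4t) + 2K_3e^(t)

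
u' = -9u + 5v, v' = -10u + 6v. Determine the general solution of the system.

Coefficient matrix A = [[-9, 5], [-10, 6]].
Characteristic polynomial det(A - λI) = λ^2 + 3λ - 4 = 0.
Eigenvalues λ = 1, -4.
For λ=1: (A-λI) row 1 is [-10, 5], so an eigenvector is (1, 2).
For λ=-4: (A-λI) row 1 is [-5, 5], so an eigenvector is (-1, -1).
General solution: c_1e^(t)(1,2) + c_2e^(-4t)(-1,-1).

u(t) = c_1e^(t) - c_2e^(-4t), v(t) = 2c_1e^(t) - c_2e^(-4t)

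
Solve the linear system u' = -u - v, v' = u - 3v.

Coefficient matrix A = [[-1, -1], [1, -3]].
Characteristic polynomial det(A - λI) = λ^2 + 4λ + 4 = 0.
Single eigenvalue λ = -2 with algebraic multiplicity 2.
Eigenvector v = (-1,-1); generalized eigenvector w with (A-λI)w=v is (2,3).
General solution: e^(-2t)[C_1·v + C_2·(t·v + w)].

u(t) = -C_1e^(-2t) - C_2te^(-2t) + 2C_2e^(-2t), v(t) = -C_1e^(-2t) - C_2te^(-2t) + 3C_2e^(-2t)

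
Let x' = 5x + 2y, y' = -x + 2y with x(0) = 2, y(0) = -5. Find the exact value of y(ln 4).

256

A = [[5,2],[-1,2]]; eigenvalues λ = 3, 4.
Eigenvectors: (-1,1) for λ=3, (2,-1) for λ=4.
From the initial condition, c_1 = -8, c_2 = -3.
y(ln 4) = (-8)(4^3)(1) + (-3)(4^4)(-1) = 256.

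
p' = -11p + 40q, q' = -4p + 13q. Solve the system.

Coefficient matrix A = [[-11, 40], [-4, 13]].
Characteristic polynomial det(A - λI) = λ^2 - 2λ + 17 = 0.
Eigenvalues λ = 1 ± 4i (complex conjugate pair).
For λ=1+4i: an eigenvector is (-3,-1) - i(-1,0) = (-3 + i, -1).
A real fundamental pair from Re and Im of e^((1+4i)t)v: X_1 = e^(t)(cos(4t)·(-3,-1) + sin(4t)·(-1,0)), X_2 = e^(t)(sin(4t)·(-3,-1) - cos(4t)·(-1,0)).
General solution: c_1X_1 + c_2X_2.

p(t) = -c_1e^(t)sin(4t) - 3c_1e^(t)cos(4t) - 3c_2e^(t)sin(4t) + c_2e^(t)cos(4t), q(t) = -c_1e^(t)cos(4t) - c_2e^(t)sin(4t)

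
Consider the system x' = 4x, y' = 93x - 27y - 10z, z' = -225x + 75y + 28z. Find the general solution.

x(t) = K_1e^(4t), y(t) = 3K_1e^(4t) + 2K_2e^(-2t) - K_3e^(3t), z(t) = -5K_2e^(-2t) + 3K_3e^(3t)

Coefficient matrix A = [[4, 0, 0], [93, -27, -10], [-225, 75, 28]].
det(A - λI) = 0 gives eigenvalues λ = 4, -2, 3.
For λ=4: eigenvector (1,3,0).
For λ=-2: eigenvector (0,2,-5).
For λ=3: eigenvector (0,-1,3).
General solution: K_1e^(4t)(1,3,0) + K_2e^(-2t)(0,2,-5) + K_3e^(3t)(0,-1,3).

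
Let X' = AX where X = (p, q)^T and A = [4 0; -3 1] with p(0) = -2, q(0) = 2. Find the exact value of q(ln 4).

512

A = [[4,0],[-3,1]]; eigenvalues λ = 1, 4.
Eigenvectors: (0,-1) for λ=1, (1,-1) for λ=4.
From the initial condition, c_1 = 0, c_2 = -2.
q(ln 4) = (0)(4^1)(-1) + (-2)(4^4)(-1) = 512.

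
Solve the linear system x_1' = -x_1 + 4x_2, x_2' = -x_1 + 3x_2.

x_1(t) = -2C_1e^(t) - 2C_2te^(t) - C_2e^(t), x_2(t) = -C_1e^(t) - C_2te^(t) - C_2e^(t)

Coefficient matrix A = [[-1, 4], [-1, 3]].
Characteristic polynomial det(A - λI) = λ^2 - 2λ + 1 = 0.
Single eigenvalue λ = 1 with algebraic multiplicity 2.
Eigenvector v = (-2,-1); generalized eigenvector w with (A-λI)w=v is (-1,-1).
General solution: e^(t)[C_1·v + C_2·(t·v + w)].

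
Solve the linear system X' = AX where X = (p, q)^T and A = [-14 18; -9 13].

Coefficient matrix A = [[-14, 18], [-9, 13]].
Characteristic polynomial det(A - λI) = λ^2 + λ - 20 = 0.
Eigenvalues λ = 4, -5.
For λ=4: (A-λI) row 1 is [-18, 18], so an eigenvector is (1, 1).
For λ=-5: (A-λI) row 1 is [-9, 18], so an eigenvector is (-2, -1).
General solution: c_1e^(4t)(1,1) + c_2e^(-5t)(-2,-1).

p(t) = c_1e^(4t) - 2c_2e^(-5t), q(t) = c_1e^(4t) - c_2e^(-5t)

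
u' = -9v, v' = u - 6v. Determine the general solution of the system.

u(t) = -3C_1e^(-3t) - 3C_2te^(-3t) - C_2e^(-3t), v(t) = -C_1e^(-3t) - C_2te^(-3t)

Coefficient matrix A = [[0, -9], [1, -6]].
Characteristic polynomial det(A - λI) = λ^2 + 6λ + 9 = 0.
Single eigenvalue λ = -3 with algebraic multiplicity 2.
Eigenvector v = (-3,-1); generalized eigenvector w with (A-λI)w=v is (-1,0).
General solution: e^(-3t)[C_1·v + C_2·(t·v + w)].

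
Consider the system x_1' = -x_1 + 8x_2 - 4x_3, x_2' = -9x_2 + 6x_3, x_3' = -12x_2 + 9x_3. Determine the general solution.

x_1(t) = C_1e^(-t) + 2C_3e^(-3t), x_2(t) = C_2e^(3t) - C_3e^(-3t), x_3(t) = 2C_2e^(3t) - C_3e^(-3t)

Coefficient matrix A = [[-1, 8, -4], [0, -9, 6], [0, -12, 9]].
det(A - λI) = 0 gives eigenvalues λ = -1, 3, -3.
For λ=-1: eigenvector (1,0,0).
For λ=3: eigenvector (0,1,2).
For λ=-3: eigenvector (2,-1,-1).
General solution: C_1e^(-t)(1,0,0) + C_2e^(3t)(0,1,2) + C_3e^(-3t)(2,-1,-1).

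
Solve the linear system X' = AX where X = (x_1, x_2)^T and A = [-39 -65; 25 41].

x_1(t) = 2K_1e^(t)sin(5t) + 3K_1e^(t)cos(5t) + 3K_2e^(t)sin(5t) - 2K_2e^(t)cos(5t), x_2(t) = -K_1e^(t)sin(5t) - 2K_1e^(t)cos(5t) - 2K_2e^(t)sin(5t) + K_2e^(t)cos(5t)

Coefficient matrix A = [[-39, -65], [25, 41]].
Characteristic polynomial det(A - λI) = λ^2 - 2λ + 26 = 0.
Eigenvalues λ = 1 ± 5i (complex conjugate pair).
For λ=1+5i: an eigenvector is (3,-2) - i(2,-1) = (3 - 2i, -2 + i).
A real fundamental pair from Re and Im of e^((1+5i)t)v: X_1 = e^(t)(cos(5t)·(3,-2) + sin(5t)·(2,-1)), X_2 = e^(t)(sin(5t)·(3,-2) - cos(5t)·(2,-1)).
General solution: K_1X_1 + K_2X_2.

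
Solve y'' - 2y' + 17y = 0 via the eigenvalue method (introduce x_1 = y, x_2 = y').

Let x_1 = y, x_2 = y'. Then x_1' = x_2 and x_2' = -17x_1 + 2x_2.
A = [[0,1],[-17,2]]; det(A-λI) = λ^2 - 2λ + 17.
Eigenvalues λ = 1 ± 4i.

y(t) = C_1e^(t)cos(4t) + C_2e^(t)sin(4t)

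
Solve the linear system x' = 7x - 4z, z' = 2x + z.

x(t) = C_1e^(3t) + 2C_2e^(5t), z(t) = C_1e^(3t) + C_2e^(5t)

Coefficient matrix A = [[7, -4], [2, 1]].
Characteristic polynomial det(A - λI) = λ^2 - 8λ + 15 = 0.
Eigenvalues λ = 3, 5.
For λ=3: (A-λI) row 1 is [4, -4], so an eigenvector is (1, 1).
For λ=5: (A-λI) row 1 is [2, -4], so an eigenvector is (2, 1).
General solution: C_1e^(3t)(1,1) + C_2e^(5t)(2,1).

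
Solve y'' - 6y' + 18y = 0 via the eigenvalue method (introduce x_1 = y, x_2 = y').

Let x_1 = y, x_2 = y'. Then x_1' = x_2 and x_2' = -18x_1 + 6x_2.
A = [[0,1],[-18,6]]; det(A-λI) = λ^2 - 6λ + 18.
Eigenvalues λ = 3 ± 3i.

y(t) = C_1e^(3t)cos(3t) + C_2e^(3t)sin(3t)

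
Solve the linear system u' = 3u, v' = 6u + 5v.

Coefficient matrix A = [[3, 0], [6, 5]].
Characteristic polynomial det(A - λI) = λ^2 - 8λ + 15 = 0.
Eigenvalues λ = 5, 3.
For λ=5: (A-λI) row 1 is [-2, 0], so an eigenvector is (0, -1).
For λ=3: (A-λI) row 2 is [6, 2], so an eigenvector is (-1, 3).
General solution: C_1e^(5t)(0,-1) + C_2e^(3t)(-1,3).

u(t) = -C_2e^(3t), v(t) = -C_1e^(5t) + 3C_2e^(3t)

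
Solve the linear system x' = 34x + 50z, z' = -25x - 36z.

x(t) = C_1e^(-t)sin(5t) + 3C_1e^(-t)cos(5t) + 3C_2e^(-t)sin(5t) - C_2e^(-t)cos(5t), z(t) = -C_1e^(-t)sin(5t) - 2C_1e^(-t)cos(5t) - 2C_2e^(-t)sin(5t) + C_2e^(-t)cos(5t)

Coefficient matrix A = [[34, 50], [-25, -36]].
Characteristic polynomial det(A - λI) = λ^2 + 2λ + 26 = 0.
Eigenvalues λ = -1 ± 5i (complex conjugate pair).
For λ=-1+5i: an eigenvector is (3,-2) - i(1,-1) = (3 - i, -2 + i).
A real fundamental pair from Re and Im of e^((-1+5i)t)v: X_1 = e^(-t)(cos(5t)·(3,-2) + sin(5t)·(1,-1)), X_2 = e^(-t)(sin(5t)·(3,-2) - cos(5t)·(1,-1)).
General solution: C_1X_1 + C_2X_2.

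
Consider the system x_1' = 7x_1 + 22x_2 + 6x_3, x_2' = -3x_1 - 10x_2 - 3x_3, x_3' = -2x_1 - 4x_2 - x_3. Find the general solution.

Coefficient matrix A = [[7, 22, 6], [-3, -10, -3], [-2, -4, -1]].
det(A - λI) = 0 gives eigenvalues λ = -1, -4, 1.
For λ=-1: eigenvector (2,-1,1).
For λ=-4: eigenvector (-2,1,0).
For λ=1: eigenvector (1,0,-1).
General solution: c_1e^(-t)(2,-1,1) + c_2e^(-4t)(-2,1,0) + c_3e^(t)(1,0,-1).

x_1(t) = 2c_1e^(-t) - 2c_2e^(-4t) + c_3e^(t), x_2(t) = -c_1e^(-t) + c_2e^(-4t), x_3(t) = c_1e^(-t) - c_3e^(t)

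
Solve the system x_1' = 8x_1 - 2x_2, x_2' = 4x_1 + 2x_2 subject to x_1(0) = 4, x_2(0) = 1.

Coefficient matrix A = [[8, -2], [4, 2]].
Characteristic polynomial det(A - λI) = λ^2 - 10λ + 24 = 0.
Eigenvalues λ = 4, 6.
For λ=4: (A-λI) row 1 is [4, -2], so an eigenvector is (1, 2).
For λ=6: (A-λI) row 1 is [2, -2], so an eigenvector is (-1, -1).
General solution: C_1e^(4t)(1,2) + C_2e^(6t)(-1,-1).
Applying x_1(0)=4, x_2(0)=1 gives C_1=-3, C_2=-7.

x_1(t) = 7e^(6t) - 3e^(4t), x_2(t) = 7e^(6t) - 6e^(4t)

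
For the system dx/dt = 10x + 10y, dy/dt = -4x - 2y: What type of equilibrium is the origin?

A = [[10,10],[-4,-2]]; det(A-λI) = λ^2 - 8λ + 20.
λ = 4 ± 2i: positive real part.

unstable spiral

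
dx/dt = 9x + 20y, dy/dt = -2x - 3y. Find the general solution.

x(t) = c_1e^(3t)sin(2t) - 3c_1e^(3t)cos(2t) - 3c_2e^(3t)sin(2t) - c_2e^(3t)cos(2t), y(t) = c_1e^(3t)cos(2t) + c_2e^(3t)sin(2t)

Coefficient matrix A = [[9, 20], [-2, -3]].
Characteristic polynomial det(A - λI) = λ^2 - 6λ + 13 = 0.
Eigenvalues λ = 3 ± 2i (complex conjugate pair).
For λ=3+2i: an eigenvector is (-3,1) - i(1,0) = (-3 - i, 1).
A real fundamental pair from Re and Im of e^((3+2i)t)v: X_1 = e^(3t)(cos(2t)·(-3,1) + sin(2t)·(1,0)), X_2 = e^(3t)(sin(2t)·(-3,1) - cos(2t)·(1,0)).
General solution: c_1X_1 + c_2X_2.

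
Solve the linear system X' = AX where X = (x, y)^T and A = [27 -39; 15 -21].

x(t) = -2c_1e^(3t)sin(3t) + 3c_1e^(3t)cos(3t) + 3c_2e^(3t)sin(3t) + 2c_2e^(3t)cos(3t), y(t) = -c_1e^(3t)sin(3t) + 2c_1e^(3t)cos(3t) + 2c_2e^(3t)sin(3t) + c_2e^(3t)cos(3t)

Coefficient matrix A = [[27, -39], [15, -21]].
Characteristic polynomial det(A - λI) = λ^2 - 6λ + 18 = 0.
Eigenvalues λ = 3 ± 3i (complex conjugate pair).
For λ=3+3i: an eigenvector is (3,2) - i(-2,-1) = (3 + 2i, 2 + i).
A real fundamental pair from Re and Im of e^((3+3i)t)v: X_1 = e^(3t)(cos(3t)·(3,2) + sin(3t)·(-2,-1)), X_2 = e^(3t)(sin(3t)·(3,2) - cos(3t)·(-2,-1)).
General solution: c_1X_1 + c_2X_2.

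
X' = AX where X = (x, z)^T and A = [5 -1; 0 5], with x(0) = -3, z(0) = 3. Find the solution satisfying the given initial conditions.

x(t) = -3te^(5t) - 3e^(5t), z(t) = 3e^(5t)

Coefficient matrix A = [[5, -1], [0, 5]].
Characteristic polynomial det(A - λI) = λ^2 - 10λ + 25 = 0.
Single eigenvalue λ = 5 with algebraic multiplicity 2.
Eigenvector v = (1,0); generalized eigenvector w with (A-λI)w=v is (3,-1).
General solution: e^(5t)[C_1·v + C_2·(t·v + w)].
Applying x(0)=-3, z(0)=3 gives C_1=6, C_2=-3.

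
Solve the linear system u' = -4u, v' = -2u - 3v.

u(t) = -c_2e^(-4t), v(t) = c_1e^(-3t) - 2c_2e^(-4t)

Coefficient matrix A = [[-4, 0], [-2, -3]].
Characteristic polynomial det(A - λI) = λ^2 + 7λ + 12 = 0.
Eigenvalues λ = -3, -4.
For λ=-3: (A-λI) row 1 is [-1, 0], so an eigenvector is (0, 1).
For λ=-4: (A-λI) row 2 is [-2, 1], so an eigenvector is (-1, -2).
General solution: c_1e^(-3t)(0,1) + c_2e^(-4t)(-1,-2).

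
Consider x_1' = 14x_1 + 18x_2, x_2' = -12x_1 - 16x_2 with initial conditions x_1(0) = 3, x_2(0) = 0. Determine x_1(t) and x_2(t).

Coefficient matrix A = [[14, 18], [-12, -16]].
Characteristic polynomial det(A - λI) = λ^2 + 2λ - 8 = 0.
Eigenvalues λ = -4, 2.
For λ=-4: (A-λI) row 1 is [18, 18], so an eigenvector is (-1, 1).
For λ=2: (A-λI) row 1 is [12, 18], so an eigenvector is (-3, 2).
General solution: C_1e^(-4t)(-1,1) + C_2e^(2t)(-3,2).
Applying x_1(0)=3, x_2(0)=0 gives C_1=6, C_2=-3.

x_1(t) = 9e^(2t) - 6e^(-4t), x_2(t) = -6e^(2t) + 6e^(-4t)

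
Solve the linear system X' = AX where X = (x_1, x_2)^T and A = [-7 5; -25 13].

x_1(t) = -c_1e^(3t)sin(5t) + c_2e^(3t)cos(5t), x_2(t) = -2c_1e^(3t)sin(5t) - c_1e^(3t)cos(5t) - c_2e^(3t)sin(5t) + 2c_2e^(3t)cos(5t)

Coefficient matrix A = [[-7, 5], [-25, 13]].
Characteristic polynomial det(A - λI) = λ^2 - 6λ + 34 = 0.
Eigenvalues λ = 3 ± 5i (complex conjugate pair).
For λ=3+5i: an eigenvector is (0,-1) - i(-1,-2) = (0 + i, -1 + 2i).
A real fundamental pair from Re and Im of e^((3+5i)t)v: X_1 = e^(3t)(cos(5t)·(0,-1) + sin(5t)·(-1,-2)), X_2 = e^(3t)(sin(5t)·(0,-1) - cos(5t)·(-1,-2)).
General solution: c_1X_1 + c_2X_2.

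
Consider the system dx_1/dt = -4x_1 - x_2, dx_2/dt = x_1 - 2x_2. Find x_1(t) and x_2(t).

x_1(t) = -C_1e^(-3t) - C_2te^(-3t) + 3C_2e^(-3t), x_2(t) = C_1e^(-3t) + C_2te^(-3t) - 2C_2e^(-3t)

Coefficient matrix A = [[-4, -1], [1, -2]].
Characteristic polynomial det(A - λI) = λ^2 + 6λ + 9 = 0.
Single eigenvalue λ = -3 with algebraic multiplicity 2.
Eigenvector v = (-1,1); generalized eigenvector w with (A-λI)w=v is (3,-2).
General solution: e^(-3t)[C_1·v + C_2·(t·v + w)].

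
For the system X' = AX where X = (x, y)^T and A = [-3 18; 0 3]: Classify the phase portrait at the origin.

A = [[-3,18],[0,3]]; det(A-λI) = λ^2 - 9.
λ = 3, -3: opposite signs.

saddle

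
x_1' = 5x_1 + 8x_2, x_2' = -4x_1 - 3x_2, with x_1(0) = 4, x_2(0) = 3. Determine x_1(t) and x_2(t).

Coefficient matrix A = [[5, 8], [-4, -3]].
Characteristic polynomial det(A - λI) = λ^2 - 2λ + 17 = 0.
Eigenvalues λ = 1 ± 4i (complex conjugate pair).
For λ=1+4i: an eigenvector is (-1,0) - i(-1,1) = (-1 + i, 0 - i).
A real fundamental pair from Re and Im of e^((1+4i)t)v: X_1 = e^(t)(cos(4t)·(-1,0) + sin(4t)·(-1,1)), X_2 = e^(t)(sin(4t)·(-1,0) - cos(4t)·(-1,1)).
General solution: c_1X_1 + c_2X_2.
Applying x_1(0)=4, x_2(0)=3 gives c_1=-7, c_2=-3.

x_1(t) = 10e^(t)sin(4t) + 4e^(t)cos(4t), x_2(t) = -7e^(t)sin(4t) + 3e^(t)cos(4t)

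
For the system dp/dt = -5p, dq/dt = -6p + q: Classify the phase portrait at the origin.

saddle

A = [[-5,0],[-6,1]]; det(A-λI) = λ^2 + 4λ - 5.
λ = 1, -5: opposite signs.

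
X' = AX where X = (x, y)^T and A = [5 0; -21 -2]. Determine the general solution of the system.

x(t) = c_2e^(5t), y(t) = -c_1e^(-2t) - 3c_2e^(5t)

Coefficient matrix A = [[5, 0], [-21, -2]].
Characteristic polynomial det(A - λI) = λ^2 - 3λ - 10 = 0.
Eigenvalues λ = -2, 5.
For λ=-2: (A-λI) row 1 is [7, 0], so an eigenvector is (0, -1).
For λ=5: (A-λI) row 2 is [-21, -7], so an eigenvector is (1, -3).
General solution: c_1e^(-2t)(0,-1) + c_2e^(5t)(1,-3).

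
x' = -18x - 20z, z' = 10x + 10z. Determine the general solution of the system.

x(t) = K_1e^(-4t)sin(2t) - 3K_1e^(-4t)cos(2t) - 3K_2e^(-4t)sin(2t) - K_2e^(-4t)cos(2t), z(t) = -K_1e^(-4t)sin(2t) + 2K_1e^(-4t)cos(2t) + 2K_2e^(-4t)sin(2t) + K_2e^(-4t)cos(2t)

Coefficient matrix A = [[-18, -20], [10, 10]].
Characteristic polynomial det(A - λI) = λ^2 + 8λ + 20 = 0.
Eigenvalues λ = -4 ± 2i (complex conjugate pair).
For λ=-4+2i: an eigenvector is (-3,2) - i(1,-1) = (-3 - i, 2 + i).
A real fundamental pair from Re and Im of e^((-4+2i)t)v: X_1 = e^(-4t)(cos(2t)·(-3,2) + sin(2t)·(1,-1)), X_2 = e^(-4t)(sin(2t)·(-3,2) - cos(2t)·(1,-1)).
General solution: K_1X_1 + K_2X_2.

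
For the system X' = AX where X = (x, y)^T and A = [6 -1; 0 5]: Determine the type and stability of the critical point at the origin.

A = [[6,-1],[0,5]]; det(A-λI) = λ^2 - 11λ + 30.
λ = 6, 5: both positive.

unstable node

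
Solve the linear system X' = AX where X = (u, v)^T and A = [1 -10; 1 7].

Coefficient matrix A = [[1, -10], [1, 7]].
Characteristic polynomial det(A - λI) = λ^2 - 8λ + 17 = 0.
Eigenvalues λ = 4 ± i (complex conjugate pair).
For λ=4+i: an eigenvector is (3,-1) - i(1,0) = (3 - i, -1).
A real fundamental pair from Re and Im of e^((4+i)t)v: X_1 = e^(4t)(cos(t)·(3,-1) + sin(t)·(1,0)), X_2 = e^(4t)(sin(t)·(3,-1) - cos(t)·(1,0)).
General solution: K_1X_1 + K_2X_2.

u(t) = K_1e^(4t)sin(t) + 3K_1e^(4t)cos(t) + 3K_2e^(4t)sin(t) - K_2e^(4t)cos(t), v(t) = -K_1e^(4t)cos(t) - K_2e^(4t)sin(t)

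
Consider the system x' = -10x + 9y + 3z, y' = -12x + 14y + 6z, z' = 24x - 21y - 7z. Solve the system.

Coefficient matrix A = [[-10, 9, 3], [-12, 14, 6], [24, -21, -7]].
det(A - λI) = 0 gives eigenvalues λ = -4, 2, -1.
For λ=-4: eigenvector (-2,-3,5).
For λ=2: eigenvector (1,2,-2).
For λ=-1: eigenvector (-1,-2,3).
General solution: c_1e^(-4t)(-2,-3,5) + c_2e^(2t)(1,2,-2) + c_3e^(-t)(-1,-2,3).

x(t) = -2c_1e^(-4t) + c_2e^(2t) - c_3e^(-t), y(t) = -3c_1e^(-4t) + 2c_2e^(2t) - 2c_3e^(-t), z(t) = 5c_1e^(-4t) - 2c_2e^(2t) + 3c_3e^(-t)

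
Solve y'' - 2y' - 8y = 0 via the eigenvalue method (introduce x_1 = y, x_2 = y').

Let x_1 = y, x_2 = y'. Then x_1' = x_2 and x_2' = 8x_1 + 2x_2.
A = [[0,1],[8,2]]; det(A-λI) = λ^2 - 2λ - 8.
Eigenvalues λ = 4, -2 with eigenvectors (1,4), (1,-2).

y(t) = C_1e^(4t) + C_2e^(-2t)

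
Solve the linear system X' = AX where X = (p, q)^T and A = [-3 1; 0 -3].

Coefficient matrix A = [[-3, 1], [0, -3]].
Characteristic polynomial det(A - λI) = λ^2 + 6λ + 9 = 0.
Single eigenvalue λ = -3 with algebraic multiplicity 2.
Eigenvector v = (1,0); generalized eigenvector w with (A-λI)w=v is (-2,1).
General solution: e^(-3t)[C_1·v + C_2·(t·v + w)].

p(t) = C_1e^(-3t) + C_2te^(-3t) - 2C_2e^(-3t), q(t) = C_2e^(-3t)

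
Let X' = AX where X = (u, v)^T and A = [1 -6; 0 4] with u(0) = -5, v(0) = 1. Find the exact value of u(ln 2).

A = [[1,-6],[0,4]]; eigenvalues λ = 4, 1.
Eigenvectors: (2,-1) for λ=4, (-1,0) for λ=1.
From the initial condition, c_1 = -1, c_2 = 3.
u(ln 2) = (-1)(2^4)(2) + (3)(2^1)(-1) = -38.

-38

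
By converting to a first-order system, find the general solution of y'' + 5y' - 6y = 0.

Let x_1 = y, x_2 = y'. Then x_1' = x_2 and x_2' = 6x_1 - 5x_2.
A = [[0,1],[6,-5]]; det(A-λI) = λ^2 + 5λ - 6.
Eigenvalues λ = -6, 1 with eigenvectors (1,-6), (1,1).

y(t) = c_1e^(-6t) + c_2e^(t)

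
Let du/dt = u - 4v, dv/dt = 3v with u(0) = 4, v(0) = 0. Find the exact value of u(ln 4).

A = [[1,-4],[0,3]]; eigenvalues λ = 3, 1.
Eigenvectors: (2,-1) for λ=3, (1,0) for λ=1.
From the initial condition, c_1 = 0, c_2 = 4.
u(ln 4) = (0)(4^3)(2) + (4)(4^1)(1) = 16.

16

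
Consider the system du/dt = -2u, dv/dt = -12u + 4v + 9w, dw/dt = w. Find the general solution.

Coefficient matrix A = [[-2, 0, 0], [-12, 4, 9], [0, 0, 1]].
det(A - λI) = 0 gives eigenvalues λ = -2, 4, 1.
For λ=-2: eigenvector (1,2,0).
For λ=4: eigenvector (0,1,0).
For λ=1: eigenvector (0,-3,1).
General solution: c_1e^(-2t)(1,2,0) + c_2e^(4t)(0,1,0) + c_3e^(t)(0,-3,1).

u(t) = c_1e^(-2t), v(t) = 2c_1e^(-2t) + c_2e^(4t) - 3c_3e^(t), w(t) = c_3e^(t)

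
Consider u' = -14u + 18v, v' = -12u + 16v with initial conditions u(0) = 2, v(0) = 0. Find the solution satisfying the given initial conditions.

u(t) = -4e^(4t) + 6e^(-2t), v(t) = -4e^(4t) + 4e^(-2t)

Coefficient matrix A = [[-14, 18], [-12, 16]].
Characteristic polynomial det(A - λI) = λ^2 - 2λ - 8 = 0.
Eigenvalues λ = -2, 4.
For λ=-2: (A-λI) row 1 is [-12, 18], so an eigenvector is (-3, -2).
For λ=4: (A-λI) row 1 is [-18, 18], so an eigenvector is (1, 1).
General solution: C_1e^(-2t)(-3,-2) + C_2e^(4t)(1,1).
Applying u(0)=2, v(0)=0 gives C_1=-2, C_2=-4.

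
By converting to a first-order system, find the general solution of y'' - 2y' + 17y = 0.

y(t) = c_1e^(t)cos(4t) + c_2e^(t)sin(4t)

Let x_1 = y, x_2 = y'. Then x_1' = x_2 and x_2' = -17x_1 + 2x_2.
A = [[0,1],[-17,2]]; det(A-λI) = λ^2 - 2λ + 17.
Eigenvalues λ = 1 ± 4i.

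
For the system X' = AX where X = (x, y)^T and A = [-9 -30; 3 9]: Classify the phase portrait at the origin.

center

A = [[-9,-30],[3,9]]; det(A-λI) = λ^2 + 9.
λ = 0 ± 3i: zero real part.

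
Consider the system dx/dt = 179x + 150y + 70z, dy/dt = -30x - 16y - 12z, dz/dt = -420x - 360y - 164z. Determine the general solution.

Coefficient matrix A = [[179, 150, 70], [-30, -16, -12], [-420, -360, -164]].
det(A - λI) = 0 gives eigenvalues λ = -4, -1, 4.
For λ=-4: eigenvector (-10,1,24).
For λ=-1: eigenvector (25,-2,-60).
For λ=4: eigenvector (-2,0,5).
General solution: C_1e^(-4t)(-10,1,24) + C_2e^(-t)(25,-2,-60) + C_3e^(4t)(-2,0,5).

x(t) = -10C_1e^(-4t) + 25C_2e^(-t) - 2C_3e^(4t), y(t) = C_1e^(-4t) - 2C_2e^(-t), z(t) = 24C_1e^(-4t) - 60C_2e^(-t) + 5C_3e^(4t)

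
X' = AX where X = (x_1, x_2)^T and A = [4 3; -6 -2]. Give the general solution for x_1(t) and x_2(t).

Coefficient matrix A = [[4, 3], [-6, -2]].
Characteristic polynomial det(A - λI) = λ^2 - 2λ + 10 = 0.
Eigenvalues λ = 1 ± 3i (complex conjugate pair).
For λ=1+3i: an eigenvector is (1,-1) - i(0,-1) = (1, -1 + i).
A real fundamental pair from Re and Im of e^((1+3i)t)v: X_1 = e^(t)(cos(3t)·(1,-1) + sin(3t)·(0,-1)), X_2 = e^(t)(sin(3t)·(1,-1) - cos(3t)·(0,-1)).
General solution: c_1X_1 + c_2X_2.

x_1(t) = c_1e^(t)cos(3t) + c_2e^(t)sin(3t), x_2(t) = -c_1e^(t)sin(3t) - c_1e^(t)cos(3t) - c_2e^(t)sin(3t) + c_2e^(t)cos(3t)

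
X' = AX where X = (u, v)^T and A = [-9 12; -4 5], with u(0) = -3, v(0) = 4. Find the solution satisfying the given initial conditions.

u(t) = 33e^(-t) - 36e^(-3t), v(t) = 22e^(-t) - 18e^(-3t)

Coefficient matrix A = [[-9, 12], [-4, 5]].
Characteristic polynomial det(A - λI) = λ^2 + 4λ + 3 = 0.
Eigenvalues λ = -3, -1.
For λ=-3: (A-λI) row 1 is [-6, 12], so an eigenvector is (-2, -1).
For λ=-1: (A-λI) row 1 is [-8, 12], so an eigenvector is (3, 2).
General solution: K_1e^(-3t)(-2,-1) + K_2e^(-t)(3,2).
Applying u(0)=-3, v(0)=4 gives K_1=18, K_2=11.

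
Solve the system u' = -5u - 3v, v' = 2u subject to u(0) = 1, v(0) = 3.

u(t) = -11e^(-2t) + 12e^(-3t), v(t) = 11e^(-2t) - 8e^(-3t)

Coefficient matrix A = [[-5, -3], [2, 0]].
Characteristic polynomial det(A - λI) = λ^2 + 5λ + 6 = 0.
Eigenvalues λ = -3, -2.
For λ=-3: (A-λI) row 1 is [-2, -3], so an eigenvector is (-3, 2).
For λ=-2: (A-λI) row 1 is [-3, -3], so an eigenvector is (1, -1).
General solution: c_1e^(-3t)(-3,2) + c_2e^(-2t)(1,-1).
Applying u(0)=1, v(0)=3 gives c_1=-4, c_2=-11.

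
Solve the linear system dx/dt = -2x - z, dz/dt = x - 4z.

Coefficient matrix A = [[-2, -1], [1, -4]].
Characteristic polynomial det(A - λI) = λ^2 + 6λ + 9 = 0.
Single eigenvalue λ = -3 with algebraic multiplicity 2.
Eigenvector v = (1,1); generalized eigenvector w with (A-λI)w=v is (-2,-3).
General solution: e^(-3t)[c_1·v + c_2·(t·v + w)].

x(t) = c_1e^(-3t) + c_2te^(-3t) - 2c_2e^(-3t), z(t) = c_1e^(-3t) + c_2te^(-3t) - 3c_2e^(-3t)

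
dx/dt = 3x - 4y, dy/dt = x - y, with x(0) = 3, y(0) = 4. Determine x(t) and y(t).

Coefficient matrix A = [[3, -4], [1, -1]].
Characteristic polynomial det(A - λI) = λ^2 - 2λ + 1 = 0.
Single eigenvalue λ = 1 with algebraic multiplicity 2.
Eigenvector v = (2,1); generalized eigenvector w with (A-λI)w=v is (3,1).
General solution: e^(t)[K_1·v + K_2·(t·v + w)].
Applying x(0)=3, y(0)=4 gives K_1=9, K_2=-5.

x(t) = -10te^(t) + 3e^(t), y(t) = -5te^(t) + 4e^(t)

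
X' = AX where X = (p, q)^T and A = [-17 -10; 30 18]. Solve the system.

p(t) = 2K_1e^(-2t) - K_2e^(3t), q(t) = -3K_1e^(-2t) + 2K_2e^(3t)

Coefficient matrix A = [[-17, -10], [30, 18]].
Characteristic polynomial det(A - λI) = λ^2 - λ - 6 = 0.
Eigenvalues λ = -2, 3.
For λ=-2: (A-λI) row 1 is [-15, -10], so an eigenvector is (2, -3).
For λ=3: (A-λI) row 1 is [-20, -10], so an eigenvector is (-1, 2).
General solution: K_1e^(-2t)(2,-3) + K_2e^(3t)(-1,2).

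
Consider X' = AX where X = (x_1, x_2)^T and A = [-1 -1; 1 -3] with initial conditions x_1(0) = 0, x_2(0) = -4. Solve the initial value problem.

Coefficient matrix A = [[-1, -1], [1, -3]].
Characteristic polynomial det(A - λI) = λ^2 + 4λ + 4 = 0.
Single eigenvalue λ = -2 with algebraic multiplicity 2.
Eigenvector v = (1,1); generalized eigenvector w with (A-λI)w=v is (-2,-3).
General solution: e^(-2t)[C_1·v + C_2·(t·v + w)].
Applying x_1(0)=0, x_2(0)=-4 gives C_1=8, C_2=4.

x_1(t) = 4te^(-2t), x_2(t) = 4te^(-2t) - 4e^(-2t)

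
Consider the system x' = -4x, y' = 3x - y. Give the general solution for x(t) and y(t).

x(t) = C_2e^(-4t), y(t) = -C_1e^(-t) - C_2e^(-4t)

Coefficient matrix A = [[-4, 0], [3, -1]].
Characteristic polynomial det(A - λI) = λ^2 + 5λ + 4 = 0.
Eigenvalues λ = -1, -4.
For λ=-1: (A-λI) row 1 is [-3, 0], so an eigenvector is (0, -1).
For λ=-4: (A-λI) row 2 is [3, 3], so an eigenvector is (1, -1).
General solution: C_1e^(-t)(0,-1) + C_2e^(-4t)(1,-1).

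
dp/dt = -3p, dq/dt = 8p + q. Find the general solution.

p(t) = K_1e^(-3t), q(t) = -2K_1e^(-3t) + K_2e^(t)

Coefficient matrix A = [[-3, 0], [8, 1]].
Characteristic polynomial det(A - λI) = λ^2 + 2λ - 3 = 0.
Eigenvalues λ = -3, 1.
For λ=-3: (A-λI) row 2 is [8, 4], so an eigenvector is (1, -2).
For λ=1: (A-λI) row 1 is [-4, 0], so an eigenvector is (0, 1).
General solution: K_1e^(-3t)(1,-2) + K_2e^(t)(0,1).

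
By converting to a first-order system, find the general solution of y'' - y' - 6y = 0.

y(t) = c_1e^(3t) + c_2e^(-2t)

Let x_1 = y, x_2 = y'. Then x_1' = x_2 and x_2' = 6x_1 + x_2.
A = [[0,1],[6,1]]; det(A-λI) = λ^2 - λ - 6.
Eigenvalues λ = 3, -2 with eigenvectors (1,3), (1,-2).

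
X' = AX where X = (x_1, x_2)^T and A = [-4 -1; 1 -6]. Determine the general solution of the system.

x_1(t) = C_1e^(-5t) + C_2te^(-5t), x_2(t) = C_1e^(-5t) + C_2te^(-5t) - C_2e^(-5t)

Coefficient matrix A = [[-4, -1], [1, -6]].
Characteristic polynomial det(A - λI) = λ^2 + 10λ + 25 = 0.
Single eigenvalue λ = -5 with algebraic multiplicity 2.
Eigenvector v = (1,1); generalized eigenvector w with (A-λI)w=v is (0,-1).
General solution: e^(-5t)[C_1·v + C_2·(t·v + w)].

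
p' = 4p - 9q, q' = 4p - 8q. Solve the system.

p(t) = 3C_1e^(-2t) + 3C_2te^(-2t) - C_2e^(-2t), q(t) = 2C_1e^(-2t) + 2C_2te^(-2t) - C_2e^(-2t)

Coefficient matrix A = [[4, -9], [4, -8]].
Characteristic polynomial det(A - λI) = λ^2 + 4λ + 4 = 0.
Single eigenvalue λ = -2 with algebraic multiplicity 2.
Eigenvector v = (3,2); generalized eigenvector w with (A-λI)w=v is (-1,-1).
General solution: e^(-2t)[C_1·v + C_2·(t·v + w)].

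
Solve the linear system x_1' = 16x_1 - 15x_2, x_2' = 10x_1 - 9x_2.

x_1(t) = -3K_1e^(6t) - K_2e^(t), x_2(t) = -2K_1e^(6t) - K_2e^(t)

Coefficient matrix A = [[16, -15], [10, -9]].
Characteristic polynomial det(A - λI) = λ^2 - 7λ + 6 = 0.
Eigenvalues λ = 6, 1.
For λ=6: (A-λI) row 1 is [10, -15], so an eigenvector is (-3, -2).
For λ=1: (A-λI) row 1 is [15, -15], so an eigenvector is (-1, -1).
General solution: K_1e^(6t)(-3,-2) + K_2e^(t)(-1,-1).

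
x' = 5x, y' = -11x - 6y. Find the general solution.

Coefficient matrix A = [[5, 0], [-11, -6]].
Characteristic polynomial det(A - λI) = λ^2 + λ - 30 = 0.
Eigenvalues λ = -6, 5.
For λ=-6: (A-λI) row 1 is [11, 0], so an eigenvector is (0, 1).
For λ=5: (A-λI) row 2 is [-11, -11], so an eigenvector is (1, -1).
General solution: c_1e^(-6t)(0,1) + c_2e^(5t)(1,-1).

x(t) = c_2e^(5t), y(t) = c_1e^(-6t) - c_2e^(5t)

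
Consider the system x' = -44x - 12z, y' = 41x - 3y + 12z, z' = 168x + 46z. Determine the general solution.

Coefficient matrix A = [[-44, 0, -12], [41, -3, 12], [168, 0, 46]].
det(A - λI) = 0 gives eigenvalues λ = 4, -2, -3.
For λ=4: eigenvector (1,-1,-4).
For λ=-2: eigenvector (2,-2,-7).
For λ=-3: eigenvector (0,1,0).
General solution: K_1e^(4t)(1,-1,-4) + K_2e^(-2t)(2,-2,-7) + K_3e^(-3t)(0,1,0).

x(t) = K_1e^(4t) + 2K_2e^(-2t), y(t) = -K_1e^(4t) - 2K_2e^(-2t) + K_3e^(-3t), z(t) = -4K_1e^(4t) - 7K_2e^(-2t)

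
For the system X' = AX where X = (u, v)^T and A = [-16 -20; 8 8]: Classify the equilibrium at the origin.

A = [[-16,-20],[8,8]]; det(A-λI) = λ^2 + 8λ + 32.
λ = -4 ± 4i: negative real part.

stable spiral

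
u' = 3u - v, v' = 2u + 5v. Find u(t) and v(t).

u(t) = -c_1e^(4t)cos(t) - c_2e^(4t)sin(t), v(t) = -c_1e^(4t)sin(t) + c_1e^(4t)cos(t) + c_2e^(4t)sin(t) + c_2e^(4t)cos(t)

Coefficient matrix A = [[3, -1], [2, 5]].
Characteristic polynomial det(A - λI) = λ^2 - 8λ + 17 = 0.
Eigenvalues λ = 4 ± i (complex conjugate pair).
For λ=4+i: an eigenvector is (-1,1) - i(0,-1) = (-1, 1 + i).
A real fundamental pair from Re and Im of e^((4+i)t)v: X_1 = e^(4t)(cos(t)·(-1,1) + sin(t)·(0,-1)), X_2 = e^(4t)(sin(t)·(-1,1) - cos(t)·(0,-1)).
General solution: c_1X_1 + c_2X_2.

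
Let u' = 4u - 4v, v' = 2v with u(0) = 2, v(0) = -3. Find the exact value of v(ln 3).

A = [[4,-4],[0,2]]; eigenvalues λ = 4, 2.
Eigenvectors: (-1,0) for λ=4, (2,1) for λ=2.
From the initial condition, c_1 = -8, c_2 = -3.
v(ln 3) = (-8)(3^4)(0) + (-3)(3^2)(1) = -27.

-27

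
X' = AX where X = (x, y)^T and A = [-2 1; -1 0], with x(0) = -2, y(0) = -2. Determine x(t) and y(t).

x(t) = -2e^(-t), y(t) = -2e^(-t)

Coefficient matrix A = [[-2, 1], [-1, 0]].
Characteristic polynomial det(A - λI) = λ^2 + 2λ + 1 = 0.
Single eigenvalue λ = -1 with algebraic multiplicity 2.
Eigenvector v = (-1,-1); generalized eigenvector w with (A-λI)w=v is (1,0).
General solution: e^(-t)[c_1·v + c_2·(t·v + w)].
Applying x(0)=-2, y(0)=-2 gives c_1=2, c_2=0.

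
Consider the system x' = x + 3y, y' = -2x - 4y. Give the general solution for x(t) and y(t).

Coefficient matrix A = [[1, 3], [-2, -4]].
Characteristic polynomial det(A - λI) = λ^2 + 3λ + 2 = 0.
Eigenvalues λ = -2, -1.
For λ=-2: (A-λI) row 1 is [3, 3], so an eigenvector is (1, -1).
For λ=-1: (A-λI) row 1 is [2, 3], so an eigenvector is (-3, 2).
General solution: c_1e^(-2t)(1,-1) + c_2e^(-t)(-3,2).

x(t) = c_1e^(-2t) - 3c_2e^(-t), y(t) = -c_1e^(-2t) + 2c_2e^(-t)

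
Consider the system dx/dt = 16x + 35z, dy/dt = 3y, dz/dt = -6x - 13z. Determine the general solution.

Coefficient matrix A = [[16, 0, 35], [0, 3, 0], [-6, 0, -13]].
det(A - λI) = 0 gives eigenvalues λ = 1, 3, 2.
For λ=1: eigenvector (-7,0,3).
For λ=3: eigenvector (0,1,0).
For λ=2: eigenvector (5,0,-2).
General solution: C_1e^(t)(-7,0,3) + C_2e^(3t)(0,1,0) + C_3e^(2t)(5,0,-2).

x(t) = -7C_1e^(t) + 5C_3e^(2t), y(t) = C_2e^(3t), z(t) = 3C_1e^(t) - 2C_3e^(2t)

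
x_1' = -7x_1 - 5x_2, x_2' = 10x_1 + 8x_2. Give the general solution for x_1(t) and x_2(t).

x_1(t) = c_1e^(-2t) + c_2e^(3t), x_2(t) = -c_1e^(-2t) - 2c_2e^(3t)

Coefficient matrix A = [[-7, -5], [10, 8]].
Characteristic polynomial det(A - λI) = λ^2 - λ - 6 = 0.
Eigenvalues λ = -2, 3.
For λ=-2: (A-λI) row 1 is [-5, -5], so an eigenvector is (1, -1).
For λ=3: (A-λI) row 1 is [-10, -5], so an eigenvector is (1, -2).
General solution: c_1e^(-2t)(1,-1) + c_2e^(3t)(1,-2).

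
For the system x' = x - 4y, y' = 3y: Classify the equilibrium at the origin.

A = [[1,-4],[0,3]]; det(A-λI) = λ^2 - 4λ + 3.
λ = 1, 3: both positive.

unstable node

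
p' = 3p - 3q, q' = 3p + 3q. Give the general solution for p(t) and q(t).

Coefficient matrix A = [[3, -3], [3, 3]].
Characteristic polynomial det(A - λI) = λ^2 - 6λ + 18 = 0.
Eigenvalues λ = 3 ± 3i (complex conjugate pair).
For λ=3+3i: an eigenvector is (0,1) - i(-1,0) = (0 + i, 1).
A real fundamental pair from Re and Im of e^((3+3i)t)v: X_1 = e^(3t)(cos(3t)·(0,1) + sin(3t)·(-1,0)), X_2 = e^(3t)(sin(3t)·(0,1) - cos(3t)·(-1,0)).
General solution: c_1X_1 + c_2X_2.

p(t) = -c_1e^(3t)sin(3t) + c_2e^(3t)cos(3t), q(t) = c_1e^(3t)cos(3t) + c_2e^(3t)sin(3t)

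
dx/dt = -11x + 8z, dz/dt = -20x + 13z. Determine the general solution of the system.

Coefficient matrix A = [[-11, 8], [-20, 13]].
Characteristic polynomial det(A - λI) = λ^2 - 2λ + 17 = 0.
Eigenvalues λ = 1 ± 4i (complex conjugate pair).
For λ=1+4i: an eigenvector is (-1,-2) - i(-1,-1) = (-1 + i, -2 + i).
A real fundamental pair from Re and Im of e^((1+4i)t)v: X_1 = e^(t)(cos(4t)·(-1,-2) + sin(4t)·(-1,-1)), X_2 = e^(t)(sin(4t)·(-1,-2) - cos(4t)·(-1,-1)).
General solution: C_1X_1 + C_2X_2.

x(t) = -C_1e^(t)sin(4t) - C_1e^(t)cos(4t) - C_2e^(t)sin(4t) + C_2e^(t)cos(4t), z(t) = -C_1e^(t)sin(4t) - 2C_1e^(t)cos(4t) - 2C_2e^(t)sin(4t) + C_2e^(t)cos(4t)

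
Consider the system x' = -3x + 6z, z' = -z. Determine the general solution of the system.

Coefficient matrix A = [[-3, 6], [0, -1]].
Characteristic polynomial det(A - λI) = λ^2 + 4λ + 3 = 0.
Eigenvalues λ = -1, -3.
For λ=-1: (A-λI) row 1 is [-2, 6], so an eigenvector is (-3, -1).
For λ=-3: (A-λI) row 1 is [0, 6], so an eigenvector is (-1, 0).
General solution: K_1e^(-t)(-3,-1) + K_2e^(-3t)(-1,0).

x(t) = -3K_1e^(-t) - K_2e^(-3t), z(t) = -K_1e^(-t)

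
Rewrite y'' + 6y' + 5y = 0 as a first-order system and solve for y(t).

y(t) = C_1e^(-5t) + C_2e^(-t)

Let x_1 = y, x_2 = y'. Then x_1' = x_2 and x_2' = -5x_1 - 6x_2.
A = [[0,1],[-5,-6]]; det(A-λI) = λ^2 + 6λ + 5.
Eigenvalues λ = -5, -1 with eigenvectors (1,-5), (1,-1).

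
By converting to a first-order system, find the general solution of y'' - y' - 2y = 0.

y(t) = K_1e^(-t) + K_2e^(2t)

Let x_1 = y, x_2 = y'. Then x_1' = x_2 and x_2' = 2x_1 + x_2.
A = [[0,1],[2,1]]; det(A-λI) = λ^2 - λ - 2.
Eigenvalues λ = -1, 2 with eigenvectors (1,-1), (1,2).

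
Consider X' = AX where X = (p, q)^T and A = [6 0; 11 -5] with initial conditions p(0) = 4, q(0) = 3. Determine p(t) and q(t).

p(t) = 4e^(6t), q(t) = 4e^(6t) - e^(-5t)

Coefficient matrix A = [[6, 0], [11, -5]].
Characteristic polynomial det(A - λI) = λ^2 - λ - 30 = 0.
Eigenvalues λ = -5, 6.
For λ=-5: (A-λI) row 1 is [11, 0], so an eigenvector is (0, 1).
For λ=6: (A-λI) row 2 is [11, -11], so an eigenvector is (-1, -1).
General solution: c_1e^(-5t)(0,1) + c_2e^(6t)(-1,-1).
Applying p(0)=4, q(0)=3 gives c_1=-1, c_2=-4.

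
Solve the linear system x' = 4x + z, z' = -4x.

Coefficient matrix A = [[4, 1], [-4, 0]].
Characteristic polynomial det(A - λI) = λ^2 - 4λ + 4 = 0.
Single eigenvalue λ = 2 with algebraic multiplicity 2.
Eigenvector v = (-1,2); generalized eigenvector w with (A-λI)w=v is (1,-3).
General solution: e^(2t)[c_1·v + c_2·(t·v + w)].

x(t) = -c_1e^(2t) - c_2te^(2t) + c_2e^(2t), z(t) = 2c_1e^(2t) + 2c_2te^(2t) - 3c_2e^(2t)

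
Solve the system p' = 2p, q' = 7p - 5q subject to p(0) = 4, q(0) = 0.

p(t) = 4e^(2t), q(t) = 4e^(2t) - 4e^(-5t)

Coefficient matrix A = [[2, 0], [7, -5]].
Characteristic polynomial det(A - λI) = λ^2 + 3λ - 10 = 0.
Eigenvalues λ = 2, -5.
For λ=2: (A-λI) row 2 is [7, -7], so an eigenvector is (-1, -1).
For λ=-5: (A-λI) row 1 is [7, 0], so an eigenvector is (0, 1).
General solution: c_1e^(2t)(-1,-1) + c_2e^(-5t)(0,1).
Applying p(0)=4, q(0)=0 gives c_1=-4, c_2=-4.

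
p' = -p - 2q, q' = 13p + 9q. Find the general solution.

p(t) = -K_1e^(4t)sin(t) + K_1e^(4t)cos(t) + K_2e^(4t)sin(t) + K_2e^(4t)cos(t), q(t) = 3K_1e^(4t)sin(t) - 2K_1e^(4t)cos(t) - 2K_2e^(4t)sin(t) - 3K_2e^(4t)cos(t)

Coefficient matrix A = [[-1, -2], [13, 9]].
Characteristic polynomial det(A - λI) = λ^2 - 8λ + 17 = 0.
Eigenvalues λ = 4 ± i (complex conjugate pair).
For λ=4+i: an eigenvector is (1,-2) - i(-1,3) = (1 + i, -2 - 3i).
A real fundamental pair from Re and Im of e^((4+i)t)v: X_1 = e^(4t)(cos(t)·(1,-2) + sin(t)·(-1,3)), X_2 = e^(4t)(sin(t)·(1,-2) - cos(t)·(-1,3)).
General solution: K_1X_1 + K_2X_2.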